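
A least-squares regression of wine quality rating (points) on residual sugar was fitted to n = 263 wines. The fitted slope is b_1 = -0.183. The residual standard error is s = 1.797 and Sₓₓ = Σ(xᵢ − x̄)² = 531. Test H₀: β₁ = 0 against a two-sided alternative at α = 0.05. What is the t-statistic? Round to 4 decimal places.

SE(b_1) = s/√Sₓₓ = 1.797/√531 = 0.0779832.
t = -0.183 / 0.0779832 = -2.3467.
df = n − 2 = 261.
Two-sided p ≈ 0.0197, which is < 0.05, so reject H₀.
There is evidence that residual sugar is associated with wine quality rating.

t = -2.3467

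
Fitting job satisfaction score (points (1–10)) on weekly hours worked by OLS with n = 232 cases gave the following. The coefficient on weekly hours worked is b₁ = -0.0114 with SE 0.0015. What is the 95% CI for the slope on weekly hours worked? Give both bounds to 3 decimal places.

df = n − 2 = 232 − 2 = 230.
t* = t_{0.025, 230} = 1.970332.
Margin = t* × SE = 1.970332 × 0.0015 = 0.00296.
CI: -0.0114 ± 0.00296 → (-0.014, -0.008).
With 95% confidence, each one-unit increase in weekly hours worked is associated with a change of between -0.014 and -0.008 points (1–10) in job satisfaction score.

(-0.014, -0.008)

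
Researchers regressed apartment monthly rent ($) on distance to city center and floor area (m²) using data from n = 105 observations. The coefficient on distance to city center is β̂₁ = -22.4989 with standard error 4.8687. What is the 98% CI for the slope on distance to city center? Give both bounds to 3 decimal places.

df = n − k − 1 = 105 − 2 − 1 = 102.
t* = t_{0.01, 102} = 2.363464.
Margin = t* × SE = 2.363464 × 4.8687 = 11.50700.
CI: -22.4989 ± 11.50700 → (-34.006, -10.992).
With 98% confidence, each one-unit increase in distance to city center is associated with a change of between -34.006 and -10.992 $ in apartment monthly rent, holding the other predictors fixed.

(-34.006, -10.992)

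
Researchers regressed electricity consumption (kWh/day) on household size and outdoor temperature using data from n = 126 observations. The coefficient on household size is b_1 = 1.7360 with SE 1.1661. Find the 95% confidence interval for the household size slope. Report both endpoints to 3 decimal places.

df = n − k − 1 = 126 − 2 − 1 = 123.
t* = t_{0.025, 123} = 1.979439.
Margin = t* × SE = 1.979439 × 1.1661 = 2.30822.
CI: 1.7360 ± 2.30822 → (-0.572, 4.044).
With 95% confidence, each one-unit increase in household size is associated with a change of between -0.572 and 4.044 kWh/day in electricity consumption, holding the other predictors fixed.

(-0.572, 4.044)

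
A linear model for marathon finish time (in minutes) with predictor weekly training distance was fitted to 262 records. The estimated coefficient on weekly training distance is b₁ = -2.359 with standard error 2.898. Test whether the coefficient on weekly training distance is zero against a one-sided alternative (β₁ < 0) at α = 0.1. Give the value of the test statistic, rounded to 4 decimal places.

t = -0.8140

H₀: β₁ = 0 vs H₁: β₁ < 0.
t = (b₁ − β₁⁰)/SE = -2.359 / 2.898 = -0.8140.
df = n − 2 = 262 − 2 = 260.
One-sided p ≈ 0.2082, which is ≥ 0.1, so fail to reject H₀.
The data do not give significant evidence that the true slope on weekly training distance is negative.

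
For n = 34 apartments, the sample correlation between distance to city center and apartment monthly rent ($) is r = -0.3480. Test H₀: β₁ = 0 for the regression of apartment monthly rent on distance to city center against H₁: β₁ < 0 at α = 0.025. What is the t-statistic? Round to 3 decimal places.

t = -2.100

t = r·√(n − 2)/√(1 − r²) = -0.3480·√32/√0.878896 = -2.100.
df = n − 2 = 32.
One-sided p ≈ 0.0219, which is < 0.025, so reject H₀.
There is evidence of a linear association between distance to city center and apartment monthly rent.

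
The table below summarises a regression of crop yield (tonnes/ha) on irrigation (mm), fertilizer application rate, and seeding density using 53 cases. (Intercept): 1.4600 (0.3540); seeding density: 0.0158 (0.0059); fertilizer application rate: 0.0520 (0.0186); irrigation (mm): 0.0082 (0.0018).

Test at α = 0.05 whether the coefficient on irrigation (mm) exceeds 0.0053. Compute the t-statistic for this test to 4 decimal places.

t = 1.6111

Read off: b = 0.0082, SE = 0.0018 for irrigation (mm).
H₀: β₁ = 0.0053 vs H₁: β₁ > 0.0053.
t = (0.0082 − 0.0053) / 0.0018 = 1.6111.
df = n − k − 1 = 53 − 3 − 1 = 49.
One-sided p ≈ 0.0568, which is ≥ 0.05, so fail to reject H₀.
The data do not give significant evidence that the true slope on irrigation (mm) exceeds 0.0053 tonnes/ha per unit, holding the other predictors fixed.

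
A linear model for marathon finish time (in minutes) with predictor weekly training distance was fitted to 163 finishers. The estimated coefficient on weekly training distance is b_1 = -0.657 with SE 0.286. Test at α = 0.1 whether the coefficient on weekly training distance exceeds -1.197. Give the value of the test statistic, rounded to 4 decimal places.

H₀: β₁ = -1.197 vs H₁: β₁ > -1.197.
t = (b_1 − β₁⁰)/SE = (-0.657 − (-1.197)) / 0.286 = 1.8881.
df = n − 2 = 163 − 2 = 161.
One-sided p ≈ 0.0304, which is < 0.1, so reject H₀.
There is evidence that the true slope on weekly training distance exceeds -1.197 minutes per unit.

t = 1.8881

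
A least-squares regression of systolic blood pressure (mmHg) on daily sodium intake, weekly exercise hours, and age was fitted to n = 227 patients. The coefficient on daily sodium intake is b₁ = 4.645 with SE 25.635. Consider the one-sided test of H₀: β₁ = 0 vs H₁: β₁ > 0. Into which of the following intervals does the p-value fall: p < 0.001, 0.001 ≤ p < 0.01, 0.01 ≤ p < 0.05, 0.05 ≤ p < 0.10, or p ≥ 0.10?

t = 4.645 / 25.635 = 0.181.
df = n − k − 1 = 227 − 3 − 1 = 223.
One-sided p = P(T_{223} > t) ≈ 0.4282.
So p ≥ 0.10.

p ≥ 0.10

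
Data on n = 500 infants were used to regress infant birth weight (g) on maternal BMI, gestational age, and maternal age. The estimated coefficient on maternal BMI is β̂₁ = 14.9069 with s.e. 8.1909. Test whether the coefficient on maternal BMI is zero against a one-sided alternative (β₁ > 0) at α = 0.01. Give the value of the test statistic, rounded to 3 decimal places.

H₀: β₁ = 0 vs H₁: β₁ > 0.
t = (β̂₁ − β₁⁰)/SE = 14.9069 / 8.1909 = 1.820.
df = n − k − 1 = 500 − 3 − 1 = 496.
One-sided p ≈ 0.0347, which is ≥ 0.01, so fail to reject H₀.
The data do not give significant evidence that the true slope on maternal BMI is positive, holding the other predictors fixed.

t = 1.820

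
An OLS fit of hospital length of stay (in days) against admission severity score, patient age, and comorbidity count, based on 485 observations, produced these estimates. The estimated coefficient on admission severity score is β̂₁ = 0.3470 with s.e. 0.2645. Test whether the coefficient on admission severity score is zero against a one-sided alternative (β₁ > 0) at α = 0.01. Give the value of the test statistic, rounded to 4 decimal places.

H₀: β₁ = 0 vs H₁: β₁ > 0.
t = (β̂₁ − β₁⁰)/SE = 0.3470 / 0.2645 = 1.3119.
df = n − k − 1 = 485 − 3 − 1 = 481.
One-sided p ≈ 0.0951, which is ≥ 0.01, so fail to reject H₀.
The data do not give significant evidence that the true slope on admission severity score is positive, holding the other predictors fixed.

t = 1.3119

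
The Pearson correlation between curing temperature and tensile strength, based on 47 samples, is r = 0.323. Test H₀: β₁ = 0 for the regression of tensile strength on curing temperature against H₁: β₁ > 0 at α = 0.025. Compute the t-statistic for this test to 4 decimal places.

t = 2.2895

t = r·√(n − 2)/√(1 − r²) = 0.323·√45/√0.895671 = 2.2895.
df = n − 2 = 45.
One-sided p ≈ 0.0134, which is < 0.025, so reject H₀.
There is evidence of a linear association between curing temperature and tensile strength.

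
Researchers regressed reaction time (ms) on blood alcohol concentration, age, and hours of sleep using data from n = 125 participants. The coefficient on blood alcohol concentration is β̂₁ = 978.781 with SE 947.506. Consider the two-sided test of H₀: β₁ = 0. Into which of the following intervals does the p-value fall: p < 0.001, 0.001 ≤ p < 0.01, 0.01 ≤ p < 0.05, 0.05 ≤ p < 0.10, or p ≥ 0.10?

p ≥ 0.10

t = 978.781 / 947.506 = 1.033.
df = n − k − 1 = 125 − 3 − 1 = 121.
Two-sided p = 2·P(T_{121} > |t|) ≈ 0.3037.
So p ≥ 0.10.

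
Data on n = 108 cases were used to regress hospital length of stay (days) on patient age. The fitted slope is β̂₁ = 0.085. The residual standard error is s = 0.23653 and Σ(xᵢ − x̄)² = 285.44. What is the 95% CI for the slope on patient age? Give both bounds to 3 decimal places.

SE(β̂₁) = s/√Sₓₓ = 0.23653/√285.44 = 0.014.
df = n − 2 = 106.
t* = t_{0.025, 106} = 1.982597.
Margin = t* × SE = 1.982597 × 0.014 = 0.02776.
CI: 0.085 ± 0.02776 → (0.057, 0.113).
With 95% confidence, each one-unit increase in patient age is associated with a change of between 0.057 and 0.113 days in hospital length of stay.

(0.057, 0.113)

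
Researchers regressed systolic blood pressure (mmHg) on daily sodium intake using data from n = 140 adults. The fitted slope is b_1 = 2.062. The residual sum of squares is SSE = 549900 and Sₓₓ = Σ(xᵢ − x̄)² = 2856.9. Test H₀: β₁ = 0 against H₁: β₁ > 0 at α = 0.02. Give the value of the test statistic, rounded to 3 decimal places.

MSE = SSE/(n − 2) = 549900/138 = 3984.78.
SE(b_1) = √(MSE/Sₓₓ) = √(3984.78/2856.9) = 1.18101.
t = 2.062 / 1.18101 = 1.746.
df = n − 2 = 138.
One-sided p ≈ 0.0415, which is ≥ 0.02, so fail to reject H₀.
The data do not give significant evidence that the true slope on daily sodium intake is positive.

t = 1.746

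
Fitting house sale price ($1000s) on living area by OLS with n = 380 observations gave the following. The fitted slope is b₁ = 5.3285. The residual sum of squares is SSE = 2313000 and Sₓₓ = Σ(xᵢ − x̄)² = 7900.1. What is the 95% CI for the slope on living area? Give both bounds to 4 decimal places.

(3.5980, 7.0590)

MSE = SSE/(n − 2) = 2313000/378 = 6119.05.
SE(b₁) = √(MSE/Sₓₓ) = √(6119.05/7900.1) = 0.880087.
df = n − 2 = 378.
t* = t_{0.025, 378} = 1.96626.
Margin = t* × SE = 1.96626 × 0.880087 = 1.730480.
CI: 5.3285 ± 1.730480 → (3.5980, 7.0590).
With 95% confidence, each one-unit increase in living area is associated with a change of between 3.5980 and 7.0590 $1000s in house sale price.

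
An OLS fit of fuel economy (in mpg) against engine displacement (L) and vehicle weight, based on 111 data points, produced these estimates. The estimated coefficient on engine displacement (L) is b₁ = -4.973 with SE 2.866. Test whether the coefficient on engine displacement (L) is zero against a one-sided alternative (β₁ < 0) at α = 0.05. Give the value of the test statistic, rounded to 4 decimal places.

t = -1.7352

H₀: β₁ = 0 vs H₁: β₁ < 0.
t = (b₁ − β₁⁰)/SE = -4.973 / 2.866 = -1.7352.
df = n − k − 1 = 111 − 2 − 1 = 108.
One-sided p ≈ 0.0428, which is < 0.05, so reject H₀.
There is evidence that the true slope on engine displacement (L) is negative, holding the other predictors fixed.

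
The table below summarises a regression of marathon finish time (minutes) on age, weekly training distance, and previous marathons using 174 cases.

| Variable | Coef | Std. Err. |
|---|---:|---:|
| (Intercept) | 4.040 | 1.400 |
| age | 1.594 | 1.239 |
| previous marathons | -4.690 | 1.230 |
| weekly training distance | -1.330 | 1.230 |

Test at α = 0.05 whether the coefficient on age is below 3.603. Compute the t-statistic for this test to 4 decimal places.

t = -1.6215

Read off: b = 1.594, SE = 1.239 for age.
H₀: β₁ = 3.603 vs H₁: β₁ < 3.603.
t = (1.594 − 3.603) / 1.239 = -1.6215.
df = n − k − 1 = 174 − 3 − 1 = 170.
One-sided p ≈ 0.0534, which is ≥ 0.05, so fail to reject H₀.
The data do not give significant evidence that the true slope on age is below 3.603 minutes per unit, holding the other predictors fixed.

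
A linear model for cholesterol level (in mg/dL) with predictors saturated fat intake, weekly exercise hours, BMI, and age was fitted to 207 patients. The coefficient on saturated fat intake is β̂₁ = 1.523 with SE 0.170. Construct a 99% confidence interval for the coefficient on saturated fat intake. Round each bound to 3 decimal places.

df = n − k − 1 = 207 − 4 − 1 = 202.
t* = t_{0.005, 202} = 2.600387.
Margin = t* × SE = 2.600387 × 0.170 = 0.44207.
CI: 1.523 ± 0.44207 → (1.081, 1.965).
With 99% confidence, each one-unit increase in saturated fat intake is associated with a change of between 1.081 and 1.965 mg/dL in cholesterol level, holding the other predictors fixed.

(1.081, 1.965)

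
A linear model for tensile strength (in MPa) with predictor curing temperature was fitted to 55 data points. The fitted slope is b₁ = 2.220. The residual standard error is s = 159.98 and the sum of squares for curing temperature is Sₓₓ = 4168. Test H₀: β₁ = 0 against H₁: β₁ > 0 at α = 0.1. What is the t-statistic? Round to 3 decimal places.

SE(b₁) = s/√Sₓₓ = 159.98/√4168 = 2.478.
t = 2.220 / 2.478 = 0.896.
df = n − 2 = 53.
One-sided p ≈ 0.1872, which is ≥ 0.1, so fail to reject H₀.
The data do not give significant evidence that the true slope on curing temperature is positive.

t = 0.896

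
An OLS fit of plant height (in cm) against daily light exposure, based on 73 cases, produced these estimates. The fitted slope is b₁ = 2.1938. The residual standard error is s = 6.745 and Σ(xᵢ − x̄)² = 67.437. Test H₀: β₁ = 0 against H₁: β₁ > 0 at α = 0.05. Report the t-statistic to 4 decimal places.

SE(b₁) = s/√Sₓₓ = 6.745/√67.437 = 0.821359.
t = 2.1938 / 0.821359 = 2.6709.
df = n − 2 = 71.
One-sided p ≈ 0.0047, which is < 0.05, so reject H₀.
There is evidence that the true slope on daily light exposure is positive.

t = 2.6709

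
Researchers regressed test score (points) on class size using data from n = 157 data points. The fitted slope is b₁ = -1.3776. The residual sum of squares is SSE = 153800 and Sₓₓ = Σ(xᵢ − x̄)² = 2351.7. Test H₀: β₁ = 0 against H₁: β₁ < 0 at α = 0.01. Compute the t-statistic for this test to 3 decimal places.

t = -2.121

MSE = SSE/(n − 2) = 153800/155 = 992.258.
SE(b₁) = √(MSE/Sₓₓ) = √(992.258/2351.7) = 0.649563.
t = -1.3776 / 0.649563 = -2.121.
df = n − 2 = 155.
One-sided p ≈ 0.0178, which is ≥ 0.01, so fail to reject H₀.
The data do not give significant evidence that the true slope on class size is negative.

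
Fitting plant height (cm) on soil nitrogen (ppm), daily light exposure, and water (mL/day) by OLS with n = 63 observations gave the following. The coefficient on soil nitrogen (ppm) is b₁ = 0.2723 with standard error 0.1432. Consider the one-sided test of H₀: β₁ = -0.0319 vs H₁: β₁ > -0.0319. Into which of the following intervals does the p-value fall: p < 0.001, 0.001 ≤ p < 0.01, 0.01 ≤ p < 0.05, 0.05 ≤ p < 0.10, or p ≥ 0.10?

t = (0.2723 − (-0.0319)) / 0.1432 = 2.124.
df = n − k − 1 = 63 − 3 − 1 = 59.
One-sided p = P(T_{59} > t) ≈ 0.0189.
So 0.01 ≤ p < 0.05.

0.01 ≤ p < 0.05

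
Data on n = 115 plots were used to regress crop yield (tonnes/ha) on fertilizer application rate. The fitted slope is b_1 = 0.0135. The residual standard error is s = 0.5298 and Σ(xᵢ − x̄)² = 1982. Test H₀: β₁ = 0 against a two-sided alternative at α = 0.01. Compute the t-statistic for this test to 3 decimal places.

t = 1.134

SE(b_1) = s/√Sₓₓ = 0.5298/√1982 = 0.0119004.
t = 0.0135 / 0.0119004 = 1.134.
df = n − 2 = 113.
Two-sided p ≈ 0.2590, which is ≥ 0.01, so fail to reject H₀.
The data do not give significant evidence of an association between fertilizer application rate and crop yield.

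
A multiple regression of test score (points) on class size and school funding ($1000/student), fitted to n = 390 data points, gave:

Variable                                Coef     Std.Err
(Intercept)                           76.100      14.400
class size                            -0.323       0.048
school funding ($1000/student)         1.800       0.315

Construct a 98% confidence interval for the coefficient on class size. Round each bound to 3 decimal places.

(-0.435, -0.211)

Read off: b = -0.323, SE = 0.048 for class size.
df = n − k − 1 = 390 − 2 − 1 = 387.
t* = t_{0.01, 387} = 2.336022.
Margin = t* × SE = 2.336022 × 0.048 = 0.11213.
CI: -0.323 ± 0.11213 → (-0.435, -0.211).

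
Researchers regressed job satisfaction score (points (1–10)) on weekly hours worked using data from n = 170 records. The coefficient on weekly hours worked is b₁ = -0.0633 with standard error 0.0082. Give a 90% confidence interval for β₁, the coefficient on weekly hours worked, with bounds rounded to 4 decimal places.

(-0.0769, -0.0497)

df = n − 2 = 170 − 2 = 168.
t* = t_{0.05, 168} = 1.653974.
Margin = t* × SE = 1.653974 × 0.0082 = 0.013563.
CI: -0.0633 ± 0.013563 → (-0.0769, -0.0497).
With 90% confidence, each one-unit increase in weekly hours worked is associated with a change of between -0.0769 and -0.0497 points (1–10) in job satisfaction score.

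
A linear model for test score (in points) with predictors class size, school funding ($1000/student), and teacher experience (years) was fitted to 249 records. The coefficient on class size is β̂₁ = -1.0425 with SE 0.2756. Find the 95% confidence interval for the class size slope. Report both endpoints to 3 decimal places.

(-1.585, -0.500)

df = n − k − 1 = 249 − 3 − 1 = 245.
t* = t_{0.025, 245} = 1.969694.
Margin = t* × SE = 1.969694 × 0.2756 = 0.54285.
CI: -1.0425 ± 0.54285 → (-1.585, -0.500).
With 95% confidence, each one-unit increase in class size is associated with a change of between -1.585 and -0.500 points in test score, holding the other predictors fixed.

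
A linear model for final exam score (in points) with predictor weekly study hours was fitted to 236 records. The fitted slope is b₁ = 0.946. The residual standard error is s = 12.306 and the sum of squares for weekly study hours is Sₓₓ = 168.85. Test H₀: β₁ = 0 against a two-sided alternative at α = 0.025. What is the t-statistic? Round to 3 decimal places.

SE(b₁) = s/√Sₓₓ = 12.306/√168.85 = 0.947036.
t = 0.946 / 0.947036 = 0.999.
df = n − 2 = 234.
Two-sided p ≈ 0.3189, which is ≥ 0.025, so fail to reject H₀.
The data do not give significant evidence of an association between weekly study hours and final exam score.

t = 0.999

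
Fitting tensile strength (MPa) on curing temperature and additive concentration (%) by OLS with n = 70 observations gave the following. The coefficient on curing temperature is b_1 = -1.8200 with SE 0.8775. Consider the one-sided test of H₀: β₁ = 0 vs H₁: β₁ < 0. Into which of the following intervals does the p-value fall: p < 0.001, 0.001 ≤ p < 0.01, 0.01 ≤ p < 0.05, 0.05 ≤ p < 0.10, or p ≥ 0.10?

t = -1.8200 / 0.8775 = -2.074.
df = n − k − 1 = 70 − 2 − 1 = 67.
One-sided p = P(T_{67} < t) ≈ 0.0210.
So 0.01 ≤ p < 0.05.

0.01 ≤ p < 0.05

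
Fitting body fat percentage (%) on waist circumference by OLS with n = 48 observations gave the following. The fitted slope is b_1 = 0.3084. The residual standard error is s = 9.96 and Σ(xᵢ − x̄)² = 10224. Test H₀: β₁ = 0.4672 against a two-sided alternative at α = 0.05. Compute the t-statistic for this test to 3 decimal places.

SE(b_1) = s/√Sₓₓ = 9.96/√10224 = 0.0985029.
t = (0.3084 − 0.4672) / 0.0985029 = -1.612.
df = n − 2 = 46.
Two-sided p ≈ 0.1138, which is ≥ 0.05, so fail to reject H₀.
The data are consistent with a true slope of 0.4672 % per unit of waist circumference.

t = -1.612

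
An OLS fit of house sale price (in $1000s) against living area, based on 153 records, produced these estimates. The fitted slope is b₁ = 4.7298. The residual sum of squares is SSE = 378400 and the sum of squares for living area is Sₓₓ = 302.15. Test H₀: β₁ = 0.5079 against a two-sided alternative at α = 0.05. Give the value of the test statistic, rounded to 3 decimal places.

MSE = SSE/(n − 2) = 378400/151 = 2505.96.
SE(b₁) = √(MSE/Sₓₓ) = √(2505.96/302.15) = 2.87989.
t = (4.7298 − 0.5079) / 2.87989 = 1.466.
df = n − 2 = 151.
Two-sided p ≈ 0.1447, which is ≥ 0.05, so fail to reject H₀.
The data are consistent with a true slope of 0.5079 $1000s per unit of living area.

t = 1.466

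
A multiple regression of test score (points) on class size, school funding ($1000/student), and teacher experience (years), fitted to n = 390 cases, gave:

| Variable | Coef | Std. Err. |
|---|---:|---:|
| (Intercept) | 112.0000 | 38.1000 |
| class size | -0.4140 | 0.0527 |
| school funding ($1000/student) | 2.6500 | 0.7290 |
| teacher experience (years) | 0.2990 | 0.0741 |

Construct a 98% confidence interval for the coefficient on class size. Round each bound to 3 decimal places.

(-0.537, -0.291)

Read off: b = -0.4140, SE = 0.0527 for class size.
df = n − k − 1 = 390 − 3 − 1 = 386.
t* = t_{0.01, 386} = 2.336047.
Margin = t* × SE = 2.336047 × 0.0527 = 0.12311.
CI: -0.4140 ± 0.12311 → (-0.537, -0.291).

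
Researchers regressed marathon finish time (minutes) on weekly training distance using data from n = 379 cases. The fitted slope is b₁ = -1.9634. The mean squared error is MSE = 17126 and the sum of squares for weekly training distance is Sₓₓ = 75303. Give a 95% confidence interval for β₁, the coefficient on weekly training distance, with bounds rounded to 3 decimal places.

SE(b₁) = √(MSE/Sₓₓ) = √(17126/75303) = 0.476894.
df = n − 2 = 377.
t* = t_{0.025, 377} = 1.966276.
Margin = t* × SE = 1.966276 × 0.476894 = 0.93771.
CI: -1.9634 ± 0.93771 → (-2.901, -1.026).
With 95% confidence, each one-unit increase in weekly training distance is associated with a change of between -2.901 and -1.026 minutes in marathon finish time.

(-2.901, -1.026)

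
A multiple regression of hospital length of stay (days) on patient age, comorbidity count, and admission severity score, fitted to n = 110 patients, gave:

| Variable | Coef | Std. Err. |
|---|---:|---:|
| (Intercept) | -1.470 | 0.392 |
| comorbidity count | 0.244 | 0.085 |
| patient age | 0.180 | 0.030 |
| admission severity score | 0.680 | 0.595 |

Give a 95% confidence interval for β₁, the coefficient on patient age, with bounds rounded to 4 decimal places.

Read off: b = 0.180, SE = 0.030 for patient age.
df = n − k − 1 = 110 − 3 − 1 = 106.
t* = t_{0.025, 106} = 1.982597.
Margin = t* × SE = 1.982597 × 0.030 = 0.059478.
CI: 0.180 ± 0.059478 → (0.1205, 0.2395).

(0.1205, 0.2395)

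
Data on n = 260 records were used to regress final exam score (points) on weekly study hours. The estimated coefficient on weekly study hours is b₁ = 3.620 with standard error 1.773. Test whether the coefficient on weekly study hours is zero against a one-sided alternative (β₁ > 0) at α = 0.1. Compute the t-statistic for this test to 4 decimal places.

t = 2.0417

H₀: β₁ = 0 vs H₁: β₁ > 0.
t = (b₁ − β₁⁰)/SE = 3.620 / 1.773 = 2.0417.
df = n − 2 = 260 − 2 = 258.
One-sided p ≈ 0.0211, which is < 0.1, so reject H₀.
There is evidence that the true slope on weekly study hours is positive.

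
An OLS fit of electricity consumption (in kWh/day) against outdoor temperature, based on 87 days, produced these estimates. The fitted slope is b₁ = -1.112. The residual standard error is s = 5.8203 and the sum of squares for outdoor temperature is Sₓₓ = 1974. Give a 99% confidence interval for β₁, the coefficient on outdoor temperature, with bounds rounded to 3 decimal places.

(-1.457, -0.767)

SE(b₁) = s/√Sₓₓ = 5.8203/√1974 = 0.131.
df = n − 2 = 85.
t* = t_{0.005, 85} = 2.634914.
Margin = t* × SE = 2.634914 × 0.131 = 0.34517.
CI: -1.112 ± 0.34517 → (-1.457, -0.767).
With 99% confidence, each one-unit increase in outdoor temperature is associated with a change of between -1.457 and -0.767 kWh/day in electricity consumption.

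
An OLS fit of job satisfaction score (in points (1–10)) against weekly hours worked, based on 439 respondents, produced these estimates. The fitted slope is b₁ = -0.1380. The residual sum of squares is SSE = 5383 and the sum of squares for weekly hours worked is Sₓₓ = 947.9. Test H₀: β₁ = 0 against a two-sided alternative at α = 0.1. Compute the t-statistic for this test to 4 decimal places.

t = -1.2106

MSE = SSE/(n − 2) = 5383/437 = 12.3181.
SE(b₁) = √(MSE/Sₓₓ) = √(12.3181/947.9) = 0.113996.
t = -0.1380 / 0.113996 = -1.2106.
df = n − 2 = 437.
Two-sided p ≈ 0.2267, which is ≥ 0.1, so fail to reject H₀.
The data do not give significant evidence of an association between weekly hours worked and job satisfaction score.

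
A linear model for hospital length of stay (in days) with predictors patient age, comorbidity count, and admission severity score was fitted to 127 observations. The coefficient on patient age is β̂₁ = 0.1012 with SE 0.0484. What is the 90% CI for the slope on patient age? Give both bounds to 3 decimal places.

df = n − k − 1 = 127 − 3 − 1 = 123.
t* = t_{0.05, 123} = 1.657336.
Margin = t* × SE = 1.657336 × 0.0484 = 0.08022.
CI: 0.1012 ± 0.08022 → (0.021, 0.181).
With 90% confidence, each one-unit increase in patient age is associated with a change of between 0.021 and 0.181 days in hospital length of stay, holding the other predictors fixed.

(0.021, 0.181)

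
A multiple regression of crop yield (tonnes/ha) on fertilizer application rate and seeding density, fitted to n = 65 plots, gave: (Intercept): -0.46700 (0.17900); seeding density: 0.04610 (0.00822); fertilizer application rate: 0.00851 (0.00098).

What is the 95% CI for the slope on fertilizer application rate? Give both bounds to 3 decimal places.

(0.007, 0.010)

Read off: b = 0.00851, SE = 0.00098 for fertilizer application rate.
df = n − k − 1 = 65 − 2 − 1 = 62.
t* = t_{0.025, 62} = 1.998972.
Margin = t* × SE = 1.998972 × 0.00098 = 0.00196.
CI: 0.00851 ± 0.00196 → (0.007, 0.010).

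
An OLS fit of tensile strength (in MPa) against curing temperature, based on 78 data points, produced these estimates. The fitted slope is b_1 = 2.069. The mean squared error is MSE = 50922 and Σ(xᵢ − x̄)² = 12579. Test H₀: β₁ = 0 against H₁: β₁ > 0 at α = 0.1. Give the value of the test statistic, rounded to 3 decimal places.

t = 1.028

SE(b_1) = √(MSE/Sₓₓ) = √(50922/12579) = 2.01201.
t = 2.069 / 2.01201 = 1.028.
df = n − 2 = 76.
One-sided p ≈ 0.1535, which is ≥ 0.1, so fail to reject H₀.
The data do not give significant evidence that the true slope on curing temperature is positive.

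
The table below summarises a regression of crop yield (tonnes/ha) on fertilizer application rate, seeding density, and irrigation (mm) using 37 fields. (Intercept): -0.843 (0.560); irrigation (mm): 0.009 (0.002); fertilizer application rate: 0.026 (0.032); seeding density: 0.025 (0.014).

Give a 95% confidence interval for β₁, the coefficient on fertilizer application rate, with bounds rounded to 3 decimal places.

(-0.039, 0.091)

Read off: b = 0.026, SE = 0.032 for fertilizer application rate.
df = n − k − 1 = 37 − 3 − 1 = 33.
t* = t_{0.025, 33} = 2.034515.
Margin = t* × SE = 2.034515 × 0.032 = 0.06510.
CI: 0.026 ± 0.06510 → (-0.039, 0.091).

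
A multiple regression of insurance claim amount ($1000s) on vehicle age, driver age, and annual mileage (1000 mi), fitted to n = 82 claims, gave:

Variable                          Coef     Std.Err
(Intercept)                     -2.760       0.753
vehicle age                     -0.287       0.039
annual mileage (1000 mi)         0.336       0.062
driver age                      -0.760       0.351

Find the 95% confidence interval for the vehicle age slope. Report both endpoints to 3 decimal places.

Read off: b = -0.287, SE = 0.039 for vehicle age.
df = n − k − 1 = 82 − 3 − 1 = 78.
t* = t_{0.025, 78} = 1.990847.
Margin = t* × SE = 1.990847 × 0.039 = 0.07764.
CI: -0.287 ± 0.07764 → (-0.365, -0.209).

(-0.365, -0.209)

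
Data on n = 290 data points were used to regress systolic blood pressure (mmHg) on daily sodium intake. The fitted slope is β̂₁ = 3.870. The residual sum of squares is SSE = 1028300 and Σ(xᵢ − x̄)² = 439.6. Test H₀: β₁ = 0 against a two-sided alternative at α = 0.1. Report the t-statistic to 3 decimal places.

t = 1.358

MSE = SSE/(n − 2) = 1028300/288 = 3570.49.
SE(β̂₁) = √(MSE/Sₓₓ) = √(3570.49/439.6) = 2.84993.
t = 3.870 / 2.84993 = 1.358.
df = n − 2 = 288.
Two-sided p ≈ 0.1756, which is ≥ 0.1, so fail to reject H₀.
The data do not give significant evidence of an association between daily sodium intake and systolic blood pressure.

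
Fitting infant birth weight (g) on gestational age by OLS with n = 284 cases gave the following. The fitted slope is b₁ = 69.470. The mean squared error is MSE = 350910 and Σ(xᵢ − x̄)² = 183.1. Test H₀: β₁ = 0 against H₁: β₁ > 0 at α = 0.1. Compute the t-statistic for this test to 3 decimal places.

t = 1.587

SE(b₁) = √(MSE/Sₓₓ) = √(350910/183.1) = 43.7778.
t = 69.470 / 43.7778 = 1.587.
df = n − 2 = 282.
One-sided p ≈ 0.0568, which is < 0.1, so reject H₀.
There is evidence that the true slope on gestational age is positive.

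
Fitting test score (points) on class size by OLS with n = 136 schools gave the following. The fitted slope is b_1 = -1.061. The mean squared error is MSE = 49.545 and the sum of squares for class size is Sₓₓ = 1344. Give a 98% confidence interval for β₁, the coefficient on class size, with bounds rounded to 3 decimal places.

SE(b_1) = √(MSE/Sₓₓ) = √(49.545/1344) = 0.192.
df = n − 2 = 134.
t* = t_{0.01, 134} = 2.354498.
Margin = t* × SE = 2.354498 × 0.192 = 0.45206.
CI: -1.061 ± 0.45206 → (-1.513, -0.609).
With 98% confidence, each one-unit increase in class size is associated with a change of between -1.513 and -0.609 points in test score.

(-1.513, -0.609)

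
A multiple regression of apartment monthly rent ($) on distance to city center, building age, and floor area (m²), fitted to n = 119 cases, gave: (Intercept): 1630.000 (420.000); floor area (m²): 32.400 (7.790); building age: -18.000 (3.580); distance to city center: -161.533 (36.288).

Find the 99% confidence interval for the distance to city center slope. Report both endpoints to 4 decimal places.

(-256.5806, -66.4854)

Read off: b = -161.533, SE = 36.288 for distance to city center.
df = n − k − 1 = 119 − 3 − 1 = 115.
t* = t_{0.005, 115} = 2.619258.
Margin = t* × SE = 2.619258 × 36.288 = 95.047634.
CI: -161.533 ± 95.047634 → (-256.5806, -66.4854).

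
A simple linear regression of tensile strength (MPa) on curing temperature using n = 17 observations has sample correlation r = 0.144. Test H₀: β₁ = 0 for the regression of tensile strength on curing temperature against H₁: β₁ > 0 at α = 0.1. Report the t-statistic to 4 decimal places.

t = r·√(n − 2)/√(1 − r²) = 0.144·√15/√0.979264 = 0.5636.
df = n − 2 = 15.
One-sided p ≈ 0.2907, which is ≥ 0.1, so fail to reject H₀.
The data do not give significant evidence of a linear association between curing temperature and tensile strength.

t = 0.5636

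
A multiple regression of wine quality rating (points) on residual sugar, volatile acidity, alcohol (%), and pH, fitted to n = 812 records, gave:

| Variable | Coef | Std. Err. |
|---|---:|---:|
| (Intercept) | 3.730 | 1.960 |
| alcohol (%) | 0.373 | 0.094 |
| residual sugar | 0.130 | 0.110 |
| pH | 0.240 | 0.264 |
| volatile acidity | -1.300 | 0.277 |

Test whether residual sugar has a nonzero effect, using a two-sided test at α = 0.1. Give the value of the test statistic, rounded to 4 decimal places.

Read off: b = 0.130, SE = 0.110 for residual sugar.
H₀: β₁ = 0 vs H₁: β₁ ≠ 0.
t = 0.130 / 0.110 = 1.1818.
df = n − k − 1 = 812 − 4 − 1 = 807.
Two-sided p ≈ 0.2376, which is ≥ 0.1, so fail to reject H₀.
The data do not give significant evidence of an association between residual sugar and wine quality rating, after adjusting for the other predictors.

t = 1.1818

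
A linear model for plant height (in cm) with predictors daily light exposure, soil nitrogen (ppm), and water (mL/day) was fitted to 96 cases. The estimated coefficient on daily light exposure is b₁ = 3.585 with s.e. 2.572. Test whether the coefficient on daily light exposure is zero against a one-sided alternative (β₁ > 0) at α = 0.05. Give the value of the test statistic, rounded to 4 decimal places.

H₀: β₁ = 0 vs H₁: β₁ > 0.
t = (b₁ − β₁⁰)/SE = 3.585 / 2.572 = 1.3939.
df = n − k − 1 = 96 − 3 − 1 = 92.
One-sided p ≈ 0.0834, which is ≥ 0.05, so fail to reject H₀.
The data do not give significant evidence that the true slope on daily light exposure is positive, holding the other predictors fixed.

t = 1.3939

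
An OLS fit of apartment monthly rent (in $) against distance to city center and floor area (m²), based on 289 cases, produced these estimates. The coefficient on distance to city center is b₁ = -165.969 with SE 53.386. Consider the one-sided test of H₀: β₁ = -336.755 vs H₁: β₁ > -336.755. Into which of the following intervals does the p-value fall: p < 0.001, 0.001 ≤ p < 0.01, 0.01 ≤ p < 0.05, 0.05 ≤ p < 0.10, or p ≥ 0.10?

p < 0.001

t = (-165.969 − (-336.755)) / 53.386 = 3.199.
df = n − k − 1 = 289 − 2 − 1 = 286.
One-sided p = P(T_{286} > t) ≈ 0.0008.
So p < 0.001.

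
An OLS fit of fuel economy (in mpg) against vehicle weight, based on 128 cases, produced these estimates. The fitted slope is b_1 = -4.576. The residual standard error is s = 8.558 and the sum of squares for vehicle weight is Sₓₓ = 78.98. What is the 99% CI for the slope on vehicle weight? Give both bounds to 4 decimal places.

SE(b_1) = s/√Sₓₓ = 8.558/√78.98 = 0.962972.
df = n − 2 = 126.
t* = t_{0.005, 126} = 2.615412.
Margin = t* × SE = 2.615412 × 0.962972 = 2.518569.
CI: -4.576 ± 2.518569 → (-7.0946, -2.0574).
With 99% confidence, each one-unit increase in vehicle weight is associated with a change of between -7.0946 and -2.0574 mpg in fuel economy.

(-7.0946, -2.0574)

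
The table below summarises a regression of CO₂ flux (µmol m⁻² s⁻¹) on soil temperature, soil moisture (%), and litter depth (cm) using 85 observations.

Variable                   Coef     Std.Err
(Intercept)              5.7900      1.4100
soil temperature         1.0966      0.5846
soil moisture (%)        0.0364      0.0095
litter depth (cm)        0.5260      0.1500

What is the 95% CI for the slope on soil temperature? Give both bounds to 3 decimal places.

Read off: b = 1.0966, SE = 0.5846 for soil temperature.
df = n − k − 1 = 85 − 3 − 1 = 81.
t* = t_{0.025, 81} = 1.989686.
Margin = t* × SE = 1.989686 × 0.5846 = 1.16317.
CI: 1.0966 ± 1.16317 → (-0.067, 2.260).

(-0.067, 2.260)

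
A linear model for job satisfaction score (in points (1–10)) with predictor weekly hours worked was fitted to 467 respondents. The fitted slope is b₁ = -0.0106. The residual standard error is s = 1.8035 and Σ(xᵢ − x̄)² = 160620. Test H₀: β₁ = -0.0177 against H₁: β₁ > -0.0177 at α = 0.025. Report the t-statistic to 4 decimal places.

SE(b₁) = s/√Sₓₓ = 1.8035/√160620 = 0.00450004.
t = (-0.0106 − (-0.0177)) / 0.00450004 = 1.5778.
df = n − 2 = 465.
One-sided p ≈ 0.0576, which is ≥ 0.025, so fail to reject H₀.
The data do not give significant evidence that the true slope on weekly hours worked exceeds -0.0177 points (1–10) per unit.

t = 1.5778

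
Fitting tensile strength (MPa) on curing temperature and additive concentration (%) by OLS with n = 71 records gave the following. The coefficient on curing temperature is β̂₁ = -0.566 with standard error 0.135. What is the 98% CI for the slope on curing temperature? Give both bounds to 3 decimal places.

df = n − k − 1 = 71 − 2 − 1 = 68.
t* = t_{0.01, 68} = 2.382446.
Margin = t* × SE = 2.382446 × 0.135 = 0.32163.
CI: -0.566 ± 0.32163 → (-0.888, -0.244).
With 98% confidence, each one-unit increase in curing temperature is associated with a change of between -0.888 and -0.244 MPa in tensile strength, holding the other predictors fixed.

(-0.888, -0.244)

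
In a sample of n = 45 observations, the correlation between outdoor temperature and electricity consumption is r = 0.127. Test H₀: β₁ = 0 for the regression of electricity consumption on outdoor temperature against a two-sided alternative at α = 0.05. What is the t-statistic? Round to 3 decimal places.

t = r·√(n − 2)/√(1 − r²) = 0.127·√43/√0.983871 = 0.840.
df = n − 2 = 43.
Two-sided p ≈ 0.4058, which is ≥ 0.05, so fail to reject H₀.
The data do not give significant evidence of a linear association between outdoor temperature and electricity consumption.

t = 0.840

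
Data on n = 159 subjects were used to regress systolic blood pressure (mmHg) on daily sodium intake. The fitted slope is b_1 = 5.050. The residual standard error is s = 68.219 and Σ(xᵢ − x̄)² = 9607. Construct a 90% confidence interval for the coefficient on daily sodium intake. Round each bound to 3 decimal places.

(3.898, 6.202)

SE(b_1) = s/√Sₓₓ = 68.219/√9607 = 0.696004.
df = n − 2 = 157.
t* = t_{0.05, 157} = 1.654617.
Margin = t* × SE = 1.654617 × 0.696004 = 1.15162.
CI: 5.050 ± 1.15162 → (3.898, 6.202).
With 90% confidence, each one-unit increase in daily sodium intake is associated with a change of between 3.898 and 6.202 mmHg in systolic blood pressure.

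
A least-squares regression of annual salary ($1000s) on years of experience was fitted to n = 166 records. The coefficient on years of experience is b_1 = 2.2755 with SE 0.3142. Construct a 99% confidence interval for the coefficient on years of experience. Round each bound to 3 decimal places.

(1.457, 3.094)

df = n − 2 = 166 − 2 = 164.
t* = t_{0.005, 164} = 2.60614.
Margin = t* × SE = 2.60614 × 0.3142 = 0.81885.
CI: 2.2755 ± 0.81885 → (1.457, 3.094).
With 99% confidence, each one-unit increase in years of experience is associated with a change of between 1.457 and 3.094 $1000s in annual salary.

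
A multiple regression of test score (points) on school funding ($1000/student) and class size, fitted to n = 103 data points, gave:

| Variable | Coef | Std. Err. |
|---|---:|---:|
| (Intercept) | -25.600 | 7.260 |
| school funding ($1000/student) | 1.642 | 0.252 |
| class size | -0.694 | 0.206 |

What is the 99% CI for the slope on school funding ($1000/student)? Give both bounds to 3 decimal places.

Read off: b = 1.642, SE = 0.252 for school funding ($1000/student).
df = n − k − 1 = 103 − 2 − 1 = 100.
t* = t_{0.005, 100} = 2.625891.
Margin = t* × SE = 2.625891 × 0.252 = 0.66172.
CI: 1.642 ± 0.66172 → (0.980, 2.304).

(0.980, 2.304)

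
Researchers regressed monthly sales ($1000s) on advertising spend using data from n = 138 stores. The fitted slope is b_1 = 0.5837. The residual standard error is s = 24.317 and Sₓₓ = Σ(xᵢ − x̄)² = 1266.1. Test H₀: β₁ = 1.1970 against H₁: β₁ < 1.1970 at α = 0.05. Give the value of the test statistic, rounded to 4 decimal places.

t = -0.8974

SE(b_1) = s/√Sₓₓ = 24.317/√1266.1 = 0.683402.
t = (0.5837 − 1.1970) / 0.683402 = -0.8974.
df = n − 2 = 136.
One-sided p ≈ 0.1855, which is ≥ 0.05, so fail to reject H₀.
The data do not give significant evidence that the true slope on advertising spend is below 1.1970 $1000s per unit.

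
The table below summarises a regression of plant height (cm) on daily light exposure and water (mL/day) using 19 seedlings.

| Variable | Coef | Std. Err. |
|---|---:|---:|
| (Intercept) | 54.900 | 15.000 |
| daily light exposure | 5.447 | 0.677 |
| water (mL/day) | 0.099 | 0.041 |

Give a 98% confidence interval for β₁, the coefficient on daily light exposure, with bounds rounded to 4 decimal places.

(3.6980, 7.1960)

Read off: b = 5.447, SE = 0.677 for daily light exposure.
df = n − k − 1 = 19 − 2 − 1 = 16.
t* = t_{0.01, 16} = 2.583487.
Margin = t* × SE = 2.583487 × 0.677 = 1.749021.
CI: 5.447 ± 1.749021 → (3.6980, 7.1960).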